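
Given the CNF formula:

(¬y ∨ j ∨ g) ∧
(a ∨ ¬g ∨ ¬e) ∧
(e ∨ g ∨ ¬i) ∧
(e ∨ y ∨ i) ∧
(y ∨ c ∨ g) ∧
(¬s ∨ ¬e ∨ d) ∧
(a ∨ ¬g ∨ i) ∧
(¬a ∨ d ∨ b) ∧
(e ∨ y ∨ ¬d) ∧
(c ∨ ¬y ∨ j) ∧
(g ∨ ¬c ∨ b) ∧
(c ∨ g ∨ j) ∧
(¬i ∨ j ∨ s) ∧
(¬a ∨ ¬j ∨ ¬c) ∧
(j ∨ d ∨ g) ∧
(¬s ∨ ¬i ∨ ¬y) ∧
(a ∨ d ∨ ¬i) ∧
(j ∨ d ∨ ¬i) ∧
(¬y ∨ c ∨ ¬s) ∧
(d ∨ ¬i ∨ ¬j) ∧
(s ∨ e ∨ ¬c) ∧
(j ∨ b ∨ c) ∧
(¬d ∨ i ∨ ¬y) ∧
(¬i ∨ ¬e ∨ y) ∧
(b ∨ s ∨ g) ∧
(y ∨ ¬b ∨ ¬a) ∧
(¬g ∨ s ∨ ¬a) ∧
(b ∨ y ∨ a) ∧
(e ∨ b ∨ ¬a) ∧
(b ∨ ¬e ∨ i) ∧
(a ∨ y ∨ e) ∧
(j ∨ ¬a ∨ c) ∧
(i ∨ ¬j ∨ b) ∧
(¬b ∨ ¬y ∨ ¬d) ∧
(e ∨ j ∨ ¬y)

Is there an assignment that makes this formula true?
Yes

Yes, the formula is satisfiable.

One satisfying assignment is: d=False, i=False, c=True, s=False, e=True, a=False, y=False, b=True, g=False, j=True

Verification: With this assignment, all 35 clauses evaluate to true.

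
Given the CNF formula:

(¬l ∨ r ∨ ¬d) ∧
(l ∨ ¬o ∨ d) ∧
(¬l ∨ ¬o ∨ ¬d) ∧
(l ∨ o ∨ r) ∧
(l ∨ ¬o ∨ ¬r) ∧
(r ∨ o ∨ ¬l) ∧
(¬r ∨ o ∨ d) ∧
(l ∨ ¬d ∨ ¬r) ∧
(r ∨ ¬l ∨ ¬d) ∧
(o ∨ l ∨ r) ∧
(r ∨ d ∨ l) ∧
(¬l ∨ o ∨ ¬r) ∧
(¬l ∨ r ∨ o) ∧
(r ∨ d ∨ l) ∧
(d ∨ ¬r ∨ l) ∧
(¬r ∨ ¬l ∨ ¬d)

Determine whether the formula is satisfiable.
Yes

Yes, the formula is satisfiable.

One satisfying assignment is: d=True, r=False, l=False, o=True

Verification: With this assignment, all 16 clauses evaluate to true.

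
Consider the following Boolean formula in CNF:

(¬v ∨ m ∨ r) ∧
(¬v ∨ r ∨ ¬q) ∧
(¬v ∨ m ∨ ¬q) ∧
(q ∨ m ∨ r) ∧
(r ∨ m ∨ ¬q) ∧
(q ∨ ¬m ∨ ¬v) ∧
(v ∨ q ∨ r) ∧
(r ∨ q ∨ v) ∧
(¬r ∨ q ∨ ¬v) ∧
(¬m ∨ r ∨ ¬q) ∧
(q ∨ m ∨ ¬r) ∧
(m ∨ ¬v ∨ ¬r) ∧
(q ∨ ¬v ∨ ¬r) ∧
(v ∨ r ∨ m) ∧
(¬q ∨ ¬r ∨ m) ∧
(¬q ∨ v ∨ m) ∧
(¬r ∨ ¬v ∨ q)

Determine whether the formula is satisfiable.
Yes

Yes, the formula is satisfiable.

One satisfying assignment is: v=False, r=True, q=False, m=True

Verification: With this assignment, all 17 clauses evaluate to true.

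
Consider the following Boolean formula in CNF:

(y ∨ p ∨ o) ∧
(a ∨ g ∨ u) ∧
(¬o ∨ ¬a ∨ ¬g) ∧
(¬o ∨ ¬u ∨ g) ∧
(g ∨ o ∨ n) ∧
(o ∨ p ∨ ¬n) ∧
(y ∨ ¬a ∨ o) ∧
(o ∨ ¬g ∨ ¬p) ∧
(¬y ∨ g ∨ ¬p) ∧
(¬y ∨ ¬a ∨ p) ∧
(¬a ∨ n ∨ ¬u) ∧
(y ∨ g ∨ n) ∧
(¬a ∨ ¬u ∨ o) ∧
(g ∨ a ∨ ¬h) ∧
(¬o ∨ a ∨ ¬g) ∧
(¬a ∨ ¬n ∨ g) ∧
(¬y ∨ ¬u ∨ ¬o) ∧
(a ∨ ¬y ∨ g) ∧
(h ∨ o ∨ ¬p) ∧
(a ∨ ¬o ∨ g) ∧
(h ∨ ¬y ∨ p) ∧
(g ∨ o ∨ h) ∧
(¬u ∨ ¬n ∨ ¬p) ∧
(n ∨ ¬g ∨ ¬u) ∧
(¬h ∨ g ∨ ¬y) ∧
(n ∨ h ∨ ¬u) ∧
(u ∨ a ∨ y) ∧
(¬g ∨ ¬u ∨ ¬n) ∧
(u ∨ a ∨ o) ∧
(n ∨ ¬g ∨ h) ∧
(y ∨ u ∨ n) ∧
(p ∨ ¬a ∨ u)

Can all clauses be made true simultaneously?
No

No, the formula is not satisfiable.

No assignment of truth values to the variables can make all 32 clauses true simultaneously.

The formula is UNSAT (unsatisfiable).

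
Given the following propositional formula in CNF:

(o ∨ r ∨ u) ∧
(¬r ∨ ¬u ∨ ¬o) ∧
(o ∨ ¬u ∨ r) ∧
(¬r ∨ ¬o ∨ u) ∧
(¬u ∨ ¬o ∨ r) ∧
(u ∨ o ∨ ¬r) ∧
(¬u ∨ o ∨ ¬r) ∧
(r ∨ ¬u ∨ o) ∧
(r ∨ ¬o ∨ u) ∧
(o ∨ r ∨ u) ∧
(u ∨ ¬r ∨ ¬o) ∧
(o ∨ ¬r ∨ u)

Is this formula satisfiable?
No

No, the formula is not satisfiable.

No assignment of truth values to the variables can make all 12 clauses true simultaneously.

The formula is UNSAT (unsatisfiable).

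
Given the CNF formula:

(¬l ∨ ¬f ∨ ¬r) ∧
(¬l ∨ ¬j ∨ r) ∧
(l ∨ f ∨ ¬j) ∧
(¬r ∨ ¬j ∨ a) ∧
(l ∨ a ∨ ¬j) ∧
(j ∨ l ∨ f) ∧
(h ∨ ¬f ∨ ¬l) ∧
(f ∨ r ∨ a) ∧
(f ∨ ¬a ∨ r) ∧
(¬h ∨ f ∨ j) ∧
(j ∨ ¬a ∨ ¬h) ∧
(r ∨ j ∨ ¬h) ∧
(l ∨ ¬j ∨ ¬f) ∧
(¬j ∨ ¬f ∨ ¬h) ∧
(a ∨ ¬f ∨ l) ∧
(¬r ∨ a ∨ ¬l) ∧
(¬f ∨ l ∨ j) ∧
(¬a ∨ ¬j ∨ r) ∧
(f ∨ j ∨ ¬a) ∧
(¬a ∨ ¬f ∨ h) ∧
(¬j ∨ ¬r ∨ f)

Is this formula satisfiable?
No

No, the formula is not satisfiable.

No assignment of truth values to the variables can make all 21 clauses true simultaneously.

The formula is UNSAT (unsatisfiable).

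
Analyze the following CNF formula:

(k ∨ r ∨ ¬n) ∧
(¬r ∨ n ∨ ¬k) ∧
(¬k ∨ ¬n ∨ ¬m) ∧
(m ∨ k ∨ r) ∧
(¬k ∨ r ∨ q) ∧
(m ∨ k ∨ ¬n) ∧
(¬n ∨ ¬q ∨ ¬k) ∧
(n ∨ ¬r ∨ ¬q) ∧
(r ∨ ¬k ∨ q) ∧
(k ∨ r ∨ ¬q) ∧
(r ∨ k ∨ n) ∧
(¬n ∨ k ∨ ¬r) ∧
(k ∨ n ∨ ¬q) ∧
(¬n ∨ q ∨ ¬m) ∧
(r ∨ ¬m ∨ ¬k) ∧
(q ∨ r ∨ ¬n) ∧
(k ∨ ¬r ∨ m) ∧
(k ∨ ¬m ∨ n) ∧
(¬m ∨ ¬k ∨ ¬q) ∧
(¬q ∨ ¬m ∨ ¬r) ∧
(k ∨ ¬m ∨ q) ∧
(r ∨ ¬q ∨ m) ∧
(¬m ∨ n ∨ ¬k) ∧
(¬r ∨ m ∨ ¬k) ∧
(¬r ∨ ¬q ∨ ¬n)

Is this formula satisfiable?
No

No, the formula is not satisfiable.

No assignment of truth values to the variables can make all 25 clauses true simultaneously.

The formula is UNSAT (unsatisfiable).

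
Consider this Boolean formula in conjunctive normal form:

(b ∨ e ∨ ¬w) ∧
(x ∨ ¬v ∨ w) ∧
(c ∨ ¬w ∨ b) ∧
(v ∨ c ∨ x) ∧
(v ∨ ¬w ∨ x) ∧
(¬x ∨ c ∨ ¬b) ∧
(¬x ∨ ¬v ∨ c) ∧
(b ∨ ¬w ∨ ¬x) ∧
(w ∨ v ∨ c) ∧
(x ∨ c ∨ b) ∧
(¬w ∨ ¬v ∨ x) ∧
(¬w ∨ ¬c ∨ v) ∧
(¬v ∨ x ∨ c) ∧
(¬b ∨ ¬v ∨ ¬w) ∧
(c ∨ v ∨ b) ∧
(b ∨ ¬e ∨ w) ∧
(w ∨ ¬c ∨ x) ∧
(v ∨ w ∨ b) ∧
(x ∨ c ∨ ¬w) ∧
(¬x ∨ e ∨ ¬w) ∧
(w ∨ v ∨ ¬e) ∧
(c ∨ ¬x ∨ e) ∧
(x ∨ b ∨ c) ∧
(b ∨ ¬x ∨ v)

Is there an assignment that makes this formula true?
Yes

Yes, the formula is satisfiable.

One satisfying assignment is: v=False, e=False, b=True, c=True, w=False, x=True

Verification: With this assignment, all 24 clauses evaluate to true.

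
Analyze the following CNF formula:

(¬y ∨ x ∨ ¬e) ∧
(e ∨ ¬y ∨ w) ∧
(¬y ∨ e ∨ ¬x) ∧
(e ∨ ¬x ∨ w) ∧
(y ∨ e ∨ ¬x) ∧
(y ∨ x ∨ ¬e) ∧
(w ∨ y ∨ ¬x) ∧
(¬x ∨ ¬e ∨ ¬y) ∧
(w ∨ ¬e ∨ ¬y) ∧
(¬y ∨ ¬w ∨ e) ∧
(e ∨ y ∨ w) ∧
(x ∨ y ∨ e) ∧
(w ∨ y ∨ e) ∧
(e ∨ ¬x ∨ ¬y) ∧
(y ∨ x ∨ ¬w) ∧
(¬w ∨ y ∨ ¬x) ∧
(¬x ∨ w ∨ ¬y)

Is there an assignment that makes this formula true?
No

No, the formula is not satisfiable.

No assignment of truth values to the variables can make all 17 clauses true simultaneously.

The formula is UNSAT (unsatisfiable).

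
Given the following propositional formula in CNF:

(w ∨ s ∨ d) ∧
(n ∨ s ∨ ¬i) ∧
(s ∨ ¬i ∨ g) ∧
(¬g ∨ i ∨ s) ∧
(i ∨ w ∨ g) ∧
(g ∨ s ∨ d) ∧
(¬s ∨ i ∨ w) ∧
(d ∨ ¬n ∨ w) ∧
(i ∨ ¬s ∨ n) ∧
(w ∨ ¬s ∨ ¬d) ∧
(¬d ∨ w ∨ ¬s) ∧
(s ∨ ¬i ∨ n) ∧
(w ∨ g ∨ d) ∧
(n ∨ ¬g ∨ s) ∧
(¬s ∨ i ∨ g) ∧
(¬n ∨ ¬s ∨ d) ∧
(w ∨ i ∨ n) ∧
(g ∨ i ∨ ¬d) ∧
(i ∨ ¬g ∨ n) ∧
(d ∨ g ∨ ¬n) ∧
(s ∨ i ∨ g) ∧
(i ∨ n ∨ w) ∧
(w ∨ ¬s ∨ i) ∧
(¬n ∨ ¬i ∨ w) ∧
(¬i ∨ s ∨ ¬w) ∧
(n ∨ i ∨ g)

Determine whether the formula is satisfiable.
Yes

Yes, the formula is satisfiable.

One satisfying assignment is: s=True, i=False, n=True, w=True, d=True, g=True

Verification: With this assignment, all 26 clauses evaluate to true.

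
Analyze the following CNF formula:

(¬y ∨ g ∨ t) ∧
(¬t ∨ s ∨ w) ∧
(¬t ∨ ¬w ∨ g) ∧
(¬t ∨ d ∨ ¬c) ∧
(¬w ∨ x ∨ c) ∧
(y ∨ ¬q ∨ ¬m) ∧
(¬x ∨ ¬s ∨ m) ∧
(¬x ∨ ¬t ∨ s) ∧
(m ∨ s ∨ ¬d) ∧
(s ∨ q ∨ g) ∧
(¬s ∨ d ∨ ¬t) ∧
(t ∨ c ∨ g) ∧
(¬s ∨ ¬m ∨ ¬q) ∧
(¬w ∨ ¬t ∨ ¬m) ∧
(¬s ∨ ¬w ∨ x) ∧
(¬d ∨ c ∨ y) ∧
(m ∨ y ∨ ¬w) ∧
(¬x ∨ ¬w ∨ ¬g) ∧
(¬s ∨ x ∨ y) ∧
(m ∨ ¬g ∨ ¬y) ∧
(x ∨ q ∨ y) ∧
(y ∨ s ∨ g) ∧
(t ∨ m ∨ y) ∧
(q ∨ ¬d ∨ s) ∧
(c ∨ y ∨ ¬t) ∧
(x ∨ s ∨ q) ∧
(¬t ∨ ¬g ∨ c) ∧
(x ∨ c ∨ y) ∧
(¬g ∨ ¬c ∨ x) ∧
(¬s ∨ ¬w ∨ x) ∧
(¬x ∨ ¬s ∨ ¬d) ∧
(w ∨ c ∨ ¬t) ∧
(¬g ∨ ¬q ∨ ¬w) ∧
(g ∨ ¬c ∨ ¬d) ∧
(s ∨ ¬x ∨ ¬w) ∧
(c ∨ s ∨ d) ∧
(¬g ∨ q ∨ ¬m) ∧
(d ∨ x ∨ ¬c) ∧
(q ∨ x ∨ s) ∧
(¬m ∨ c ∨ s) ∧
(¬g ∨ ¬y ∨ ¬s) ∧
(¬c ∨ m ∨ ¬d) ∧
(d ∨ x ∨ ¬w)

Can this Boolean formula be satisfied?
Yes

Yes, the formula is satisfiable.

One satisfying assignment is: g=False, t=False, x=True, d=False, m=True, s=True, c=True, q=False, y=False, w=True

Verification: With this assignment, all 43 clauses evaluate to true.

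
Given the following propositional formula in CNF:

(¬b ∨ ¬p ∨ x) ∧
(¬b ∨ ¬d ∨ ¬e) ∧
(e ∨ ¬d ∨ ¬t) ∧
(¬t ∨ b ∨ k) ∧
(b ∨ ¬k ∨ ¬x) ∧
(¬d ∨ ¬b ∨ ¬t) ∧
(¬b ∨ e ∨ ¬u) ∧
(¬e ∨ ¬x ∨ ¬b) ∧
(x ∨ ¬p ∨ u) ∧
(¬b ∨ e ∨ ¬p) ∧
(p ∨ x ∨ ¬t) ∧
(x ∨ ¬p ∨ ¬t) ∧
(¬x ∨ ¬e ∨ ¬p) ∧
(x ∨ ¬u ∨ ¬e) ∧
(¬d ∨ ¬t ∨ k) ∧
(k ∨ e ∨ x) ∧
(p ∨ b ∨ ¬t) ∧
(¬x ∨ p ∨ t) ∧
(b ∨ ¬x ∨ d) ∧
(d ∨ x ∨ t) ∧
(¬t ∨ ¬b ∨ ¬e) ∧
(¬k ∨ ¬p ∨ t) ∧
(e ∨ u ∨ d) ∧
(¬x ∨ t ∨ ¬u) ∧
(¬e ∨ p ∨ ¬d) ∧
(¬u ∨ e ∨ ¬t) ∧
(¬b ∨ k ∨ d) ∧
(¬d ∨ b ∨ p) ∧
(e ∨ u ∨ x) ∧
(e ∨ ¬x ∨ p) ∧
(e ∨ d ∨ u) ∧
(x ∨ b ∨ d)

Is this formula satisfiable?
Yes

Yes, the formula is satisfiable.

One satisfying assignment is: k=False, x=True, t=False, e=False, d=True, p=True, b=False, u=False

Verification: With this assignment, all 32 clauses evaluate to true.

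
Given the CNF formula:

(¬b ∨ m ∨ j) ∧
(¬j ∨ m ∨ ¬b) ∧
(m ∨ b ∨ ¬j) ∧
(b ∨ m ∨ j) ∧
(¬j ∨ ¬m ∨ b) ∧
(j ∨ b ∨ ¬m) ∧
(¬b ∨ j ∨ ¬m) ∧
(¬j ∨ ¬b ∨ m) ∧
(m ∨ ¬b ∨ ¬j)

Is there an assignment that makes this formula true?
Yes

Yes, the formula is satisfiable.

One satisfying assignment is: b=True, j=True, m=True

Verification: With this assignment, all 9 clauses evaluate to true.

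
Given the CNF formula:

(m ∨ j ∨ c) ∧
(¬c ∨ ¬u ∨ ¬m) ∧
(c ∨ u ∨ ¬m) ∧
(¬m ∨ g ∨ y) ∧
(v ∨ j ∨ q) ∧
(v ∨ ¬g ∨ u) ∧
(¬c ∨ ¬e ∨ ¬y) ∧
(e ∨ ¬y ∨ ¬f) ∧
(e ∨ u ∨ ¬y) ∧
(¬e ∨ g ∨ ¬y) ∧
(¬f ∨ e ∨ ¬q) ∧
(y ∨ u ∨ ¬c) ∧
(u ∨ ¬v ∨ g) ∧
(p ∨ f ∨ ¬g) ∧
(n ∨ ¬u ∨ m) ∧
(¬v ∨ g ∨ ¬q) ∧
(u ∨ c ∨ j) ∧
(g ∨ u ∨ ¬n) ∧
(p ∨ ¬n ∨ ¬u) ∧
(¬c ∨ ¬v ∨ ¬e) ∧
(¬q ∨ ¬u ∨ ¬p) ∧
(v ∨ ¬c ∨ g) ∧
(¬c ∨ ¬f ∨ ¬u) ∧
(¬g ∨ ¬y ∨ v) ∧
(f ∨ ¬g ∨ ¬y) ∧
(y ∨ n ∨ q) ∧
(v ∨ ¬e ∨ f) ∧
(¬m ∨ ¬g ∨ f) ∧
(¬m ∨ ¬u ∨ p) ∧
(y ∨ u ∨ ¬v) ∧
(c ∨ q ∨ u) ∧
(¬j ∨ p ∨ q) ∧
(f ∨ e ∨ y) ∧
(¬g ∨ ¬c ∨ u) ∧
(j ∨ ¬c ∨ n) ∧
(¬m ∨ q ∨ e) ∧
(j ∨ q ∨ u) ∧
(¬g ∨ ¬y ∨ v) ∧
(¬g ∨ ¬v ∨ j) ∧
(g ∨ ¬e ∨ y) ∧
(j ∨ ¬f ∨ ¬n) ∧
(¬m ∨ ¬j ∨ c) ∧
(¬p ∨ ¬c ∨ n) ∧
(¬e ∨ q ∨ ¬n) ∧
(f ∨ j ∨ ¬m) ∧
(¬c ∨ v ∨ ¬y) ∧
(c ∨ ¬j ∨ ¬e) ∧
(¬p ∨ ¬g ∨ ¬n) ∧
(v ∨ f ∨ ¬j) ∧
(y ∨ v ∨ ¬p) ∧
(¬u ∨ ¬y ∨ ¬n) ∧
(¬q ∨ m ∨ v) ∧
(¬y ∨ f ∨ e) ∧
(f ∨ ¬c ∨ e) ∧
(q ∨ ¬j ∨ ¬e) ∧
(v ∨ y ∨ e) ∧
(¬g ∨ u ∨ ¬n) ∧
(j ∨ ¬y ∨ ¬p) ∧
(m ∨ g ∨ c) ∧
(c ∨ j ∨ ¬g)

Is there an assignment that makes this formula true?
No

No, the formula is not satisfiable.

No assignment of truth values to the variables can make all 60 clauses true simultaneously.

The formula is UNSAT (unsatisfiable).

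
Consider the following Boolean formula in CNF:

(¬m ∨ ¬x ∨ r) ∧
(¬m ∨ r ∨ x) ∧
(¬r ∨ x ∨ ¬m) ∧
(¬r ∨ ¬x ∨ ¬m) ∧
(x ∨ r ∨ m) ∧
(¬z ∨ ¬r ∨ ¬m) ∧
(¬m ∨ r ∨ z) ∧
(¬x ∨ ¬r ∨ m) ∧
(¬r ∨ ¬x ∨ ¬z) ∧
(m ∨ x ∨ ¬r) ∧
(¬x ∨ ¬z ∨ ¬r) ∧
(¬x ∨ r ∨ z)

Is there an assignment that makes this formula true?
Yes

Yes, the formula is satisfiable.

One satisfying assignment is: x=True, r=False, m=False, z=True

Verification: With this assignment, all 12 clauses evaluate to true.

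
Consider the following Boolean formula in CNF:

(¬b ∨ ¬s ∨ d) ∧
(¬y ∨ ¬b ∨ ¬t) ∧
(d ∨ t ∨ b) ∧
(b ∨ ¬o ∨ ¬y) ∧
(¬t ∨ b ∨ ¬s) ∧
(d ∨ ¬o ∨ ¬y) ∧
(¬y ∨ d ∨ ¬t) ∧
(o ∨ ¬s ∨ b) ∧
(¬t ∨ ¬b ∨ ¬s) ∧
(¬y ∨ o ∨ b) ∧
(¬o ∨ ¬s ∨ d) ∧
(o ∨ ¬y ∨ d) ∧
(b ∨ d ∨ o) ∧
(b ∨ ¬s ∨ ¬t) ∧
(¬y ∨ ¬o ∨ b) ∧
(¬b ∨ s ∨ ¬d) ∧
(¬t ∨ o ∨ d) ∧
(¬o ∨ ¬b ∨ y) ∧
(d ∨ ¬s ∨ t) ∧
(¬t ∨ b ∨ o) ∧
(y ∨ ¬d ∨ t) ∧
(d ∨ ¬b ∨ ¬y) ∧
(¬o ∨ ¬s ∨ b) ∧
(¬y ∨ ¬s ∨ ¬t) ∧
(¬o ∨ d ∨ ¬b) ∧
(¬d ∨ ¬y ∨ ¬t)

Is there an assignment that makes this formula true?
Yes

Yes, the formula is satisfiable.

One satisfying assignment is: d=False, b=True, s=False, o=False, t=False, y=False

Verification: With this assignment, all 26 clauses evaluate to true.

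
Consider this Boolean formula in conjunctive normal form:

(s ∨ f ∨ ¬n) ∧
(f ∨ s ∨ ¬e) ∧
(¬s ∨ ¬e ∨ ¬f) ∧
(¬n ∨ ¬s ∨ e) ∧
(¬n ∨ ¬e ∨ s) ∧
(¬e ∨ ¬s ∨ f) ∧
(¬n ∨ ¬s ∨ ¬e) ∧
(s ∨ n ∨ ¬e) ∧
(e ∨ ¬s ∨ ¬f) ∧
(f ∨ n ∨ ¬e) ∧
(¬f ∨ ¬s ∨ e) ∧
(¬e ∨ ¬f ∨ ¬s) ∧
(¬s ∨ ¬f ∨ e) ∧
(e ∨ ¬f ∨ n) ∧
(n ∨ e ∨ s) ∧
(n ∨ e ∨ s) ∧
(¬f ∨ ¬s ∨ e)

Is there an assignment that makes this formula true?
Yes

Yes, the formula is satisfiable.

One satisfying assignment is: f=True, e=False, n=True, s=False

Verification: With this assignment, all 17 clauses evaluate to true.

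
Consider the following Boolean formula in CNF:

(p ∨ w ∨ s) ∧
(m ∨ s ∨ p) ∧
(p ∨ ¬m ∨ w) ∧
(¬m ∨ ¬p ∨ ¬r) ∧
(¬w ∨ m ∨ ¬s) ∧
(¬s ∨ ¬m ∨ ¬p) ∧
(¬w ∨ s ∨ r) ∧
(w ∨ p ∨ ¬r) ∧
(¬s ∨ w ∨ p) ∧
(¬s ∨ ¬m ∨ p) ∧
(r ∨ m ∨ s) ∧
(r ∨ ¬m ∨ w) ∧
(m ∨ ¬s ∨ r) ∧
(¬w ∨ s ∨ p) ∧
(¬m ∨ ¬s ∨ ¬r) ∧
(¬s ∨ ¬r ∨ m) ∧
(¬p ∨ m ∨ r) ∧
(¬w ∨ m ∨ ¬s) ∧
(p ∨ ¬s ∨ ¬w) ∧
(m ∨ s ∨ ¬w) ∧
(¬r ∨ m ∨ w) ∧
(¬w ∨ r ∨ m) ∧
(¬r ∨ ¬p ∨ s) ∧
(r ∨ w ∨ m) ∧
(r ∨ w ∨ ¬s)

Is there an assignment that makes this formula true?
No

No, the formula is not satisfiable.

No assignment of truth values to the variables can make all 25 clauses true simultaneously.

The formula is UNSAT (unsatisfiable).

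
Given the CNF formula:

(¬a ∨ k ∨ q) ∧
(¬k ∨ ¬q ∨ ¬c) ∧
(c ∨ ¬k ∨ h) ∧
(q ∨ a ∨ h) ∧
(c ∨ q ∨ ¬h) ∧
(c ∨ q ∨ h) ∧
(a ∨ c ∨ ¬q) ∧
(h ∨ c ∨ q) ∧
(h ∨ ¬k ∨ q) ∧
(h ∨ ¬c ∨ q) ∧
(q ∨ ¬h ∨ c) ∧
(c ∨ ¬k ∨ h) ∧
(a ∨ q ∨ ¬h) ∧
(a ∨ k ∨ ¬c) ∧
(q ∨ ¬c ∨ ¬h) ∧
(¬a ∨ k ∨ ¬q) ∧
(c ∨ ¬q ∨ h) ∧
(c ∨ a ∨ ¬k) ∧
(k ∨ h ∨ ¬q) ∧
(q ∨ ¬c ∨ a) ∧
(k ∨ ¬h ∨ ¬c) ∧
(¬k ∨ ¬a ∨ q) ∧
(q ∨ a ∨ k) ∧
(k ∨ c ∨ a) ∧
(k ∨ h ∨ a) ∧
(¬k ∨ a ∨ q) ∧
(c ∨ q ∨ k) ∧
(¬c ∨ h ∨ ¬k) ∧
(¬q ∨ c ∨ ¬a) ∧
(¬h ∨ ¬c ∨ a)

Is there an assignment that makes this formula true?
No

No, the formula is not satisfiable.

No assignment of truth values to the variables can make all 30 clauses true simultaneously.

The formula is UNSAT (unsatisfiable).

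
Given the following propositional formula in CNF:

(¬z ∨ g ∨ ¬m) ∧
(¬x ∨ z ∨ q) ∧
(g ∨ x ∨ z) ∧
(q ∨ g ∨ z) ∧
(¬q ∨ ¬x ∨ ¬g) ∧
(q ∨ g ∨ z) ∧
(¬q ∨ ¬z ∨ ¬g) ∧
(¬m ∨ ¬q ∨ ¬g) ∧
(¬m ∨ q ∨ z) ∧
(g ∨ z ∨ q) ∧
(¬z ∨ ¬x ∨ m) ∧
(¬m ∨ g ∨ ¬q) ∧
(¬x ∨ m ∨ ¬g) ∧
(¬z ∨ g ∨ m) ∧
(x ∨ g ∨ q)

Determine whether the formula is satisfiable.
Yes

Yes, the formula is satisfiable.

One satisfying assignment is: g=True, q=False, m=False, z=False, x=False

Verification: With this assignment, all 15 clauses evaluate to true.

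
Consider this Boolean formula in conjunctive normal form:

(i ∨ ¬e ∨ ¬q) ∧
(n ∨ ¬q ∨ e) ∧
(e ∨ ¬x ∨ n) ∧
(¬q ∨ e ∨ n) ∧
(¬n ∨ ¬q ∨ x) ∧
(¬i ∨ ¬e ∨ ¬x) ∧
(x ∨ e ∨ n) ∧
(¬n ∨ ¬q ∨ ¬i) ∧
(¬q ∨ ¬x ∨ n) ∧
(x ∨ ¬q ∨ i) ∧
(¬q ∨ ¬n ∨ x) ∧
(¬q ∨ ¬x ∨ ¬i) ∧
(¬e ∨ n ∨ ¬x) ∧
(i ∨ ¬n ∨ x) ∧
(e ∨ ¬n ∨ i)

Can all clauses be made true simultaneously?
Yes

Yes, the formula is satisfiable.

One satisfying assignment is: i=False, n=False, e=True, x=False, q=False

Verification: With this assignment, all 15 clauses evaluate to true.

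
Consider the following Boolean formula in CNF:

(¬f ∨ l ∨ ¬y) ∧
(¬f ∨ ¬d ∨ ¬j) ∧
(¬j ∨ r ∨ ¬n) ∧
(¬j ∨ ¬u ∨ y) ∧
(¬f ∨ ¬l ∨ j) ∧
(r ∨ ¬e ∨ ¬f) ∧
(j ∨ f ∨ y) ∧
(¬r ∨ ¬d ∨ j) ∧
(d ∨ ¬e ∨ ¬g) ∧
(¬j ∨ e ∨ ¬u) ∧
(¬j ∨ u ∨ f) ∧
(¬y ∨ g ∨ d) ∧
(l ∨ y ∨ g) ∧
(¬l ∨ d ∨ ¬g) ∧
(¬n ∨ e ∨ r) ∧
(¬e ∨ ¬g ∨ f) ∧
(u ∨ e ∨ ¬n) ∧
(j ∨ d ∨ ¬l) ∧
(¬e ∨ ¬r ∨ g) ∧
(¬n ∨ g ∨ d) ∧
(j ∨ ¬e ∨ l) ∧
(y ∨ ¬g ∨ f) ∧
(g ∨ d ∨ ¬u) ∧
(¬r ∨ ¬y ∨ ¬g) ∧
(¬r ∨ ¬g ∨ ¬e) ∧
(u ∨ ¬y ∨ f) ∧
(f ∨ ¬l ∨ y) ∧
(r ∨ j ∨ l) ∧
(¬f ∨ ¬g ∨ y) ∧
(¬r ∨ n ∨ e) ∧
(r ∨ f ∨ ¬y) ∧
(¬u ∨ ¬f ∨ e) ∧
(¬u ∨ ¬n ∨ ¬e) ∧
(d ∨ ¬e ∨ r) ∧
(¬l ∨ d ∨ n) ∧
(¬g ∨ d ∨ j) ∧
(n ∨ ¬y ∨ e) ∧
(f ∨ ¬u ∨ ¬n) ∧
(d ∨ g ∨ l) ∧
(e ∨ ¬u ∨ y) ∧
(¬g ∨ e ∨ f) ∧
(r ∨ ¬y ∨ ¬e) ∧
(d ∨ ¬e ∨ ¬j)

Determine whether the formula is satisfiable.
No

No, the formula is not satisfiable.

No assignment of truth values to the variables can make all 43 clauses true simultaneously.

The formula is UNSAT (unsatisfiable).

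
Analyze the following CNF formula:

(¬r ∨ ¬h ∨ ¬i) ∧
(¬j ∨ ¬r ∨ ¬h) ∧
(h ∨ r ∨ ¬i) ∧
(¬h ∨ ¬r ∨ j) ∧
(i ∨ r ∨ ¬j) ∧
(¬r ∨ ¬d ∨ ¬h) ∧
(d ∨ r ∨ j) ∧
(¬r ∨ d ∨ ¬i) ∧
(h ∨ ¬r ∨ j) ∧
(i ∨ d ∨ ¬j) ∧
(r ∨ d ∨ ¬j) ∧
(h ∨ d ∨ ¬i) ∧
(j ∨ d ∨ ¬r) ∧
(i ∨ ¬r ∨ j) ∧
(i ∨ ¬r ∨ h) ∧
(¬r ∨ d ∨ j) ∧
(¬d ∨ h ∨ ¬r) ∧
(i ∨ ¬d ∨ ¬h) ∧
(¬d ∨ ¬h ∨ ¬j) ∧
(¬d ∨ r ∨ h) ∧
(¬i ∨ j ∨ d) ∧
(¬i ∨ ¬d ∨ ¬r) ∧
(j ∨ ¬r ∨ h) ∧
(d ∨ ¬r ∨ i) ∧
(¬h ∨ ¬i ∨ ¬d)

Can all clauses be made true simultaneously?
No

No, the formula is not satisfiable.

No assignment of truth values to the variables can make all 25 clauses true simultaneously.

The formula is UNSAT (unsatisfiable).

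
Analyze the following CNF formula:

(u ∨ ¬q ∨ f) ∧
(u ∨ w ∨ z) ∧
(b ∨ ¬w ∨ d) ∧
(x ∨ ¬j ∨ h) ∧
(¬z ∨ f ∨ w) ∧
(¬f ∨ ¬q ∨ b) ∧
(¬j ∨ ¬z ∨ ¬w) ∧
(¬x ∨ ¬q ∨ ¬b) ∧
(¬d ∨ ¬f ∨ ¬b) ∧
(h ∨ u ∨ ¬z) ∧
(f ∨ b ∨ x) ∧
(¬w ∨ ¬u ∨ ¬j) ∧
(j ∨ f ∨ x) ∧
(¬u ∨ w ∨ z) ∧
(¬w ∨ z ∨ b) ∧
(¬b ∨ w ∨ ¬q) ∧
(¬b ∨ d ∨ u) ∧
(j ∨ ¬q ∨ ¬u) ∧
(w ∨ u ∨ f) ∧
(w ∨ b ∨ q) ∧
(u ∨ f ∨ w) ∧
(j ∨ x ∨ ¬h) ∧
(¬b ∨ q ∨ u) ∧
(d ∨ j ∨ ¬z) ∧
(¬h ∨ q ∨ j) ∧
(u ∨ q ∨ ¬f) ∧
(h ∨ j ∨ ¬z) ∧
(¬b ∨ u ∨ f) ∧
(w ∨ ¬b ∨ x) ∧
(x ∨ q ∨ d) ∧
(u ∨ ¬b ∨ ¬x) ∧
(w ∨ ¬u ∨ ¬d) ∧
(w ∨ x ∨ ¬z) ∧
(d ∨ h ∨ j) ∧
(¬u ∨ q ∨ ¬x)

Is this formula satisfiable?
No

No, the formula is not satisfiable.

No assignment of truth values to the variables can make all 35 clauses true simultaneously.

The formula is UNSAT (unsatisfiable).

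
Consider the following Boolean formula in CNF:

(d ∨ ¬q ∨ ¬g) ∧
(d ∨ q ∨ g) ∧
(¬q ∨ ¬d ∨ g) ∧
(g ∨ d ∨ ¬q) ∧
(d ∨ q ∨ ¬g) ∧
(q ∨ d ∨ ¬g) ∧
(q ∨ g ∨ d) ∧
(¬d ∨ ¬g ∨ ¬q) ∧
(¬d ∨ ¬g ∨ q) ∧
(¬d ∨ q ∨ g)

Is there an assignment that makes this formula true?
No

No, the formula is not satisfiable.

No assignment of truth values to the variables can make all 10 clauses true simultaneously.

The formula is UNSAT (unsatisfiable).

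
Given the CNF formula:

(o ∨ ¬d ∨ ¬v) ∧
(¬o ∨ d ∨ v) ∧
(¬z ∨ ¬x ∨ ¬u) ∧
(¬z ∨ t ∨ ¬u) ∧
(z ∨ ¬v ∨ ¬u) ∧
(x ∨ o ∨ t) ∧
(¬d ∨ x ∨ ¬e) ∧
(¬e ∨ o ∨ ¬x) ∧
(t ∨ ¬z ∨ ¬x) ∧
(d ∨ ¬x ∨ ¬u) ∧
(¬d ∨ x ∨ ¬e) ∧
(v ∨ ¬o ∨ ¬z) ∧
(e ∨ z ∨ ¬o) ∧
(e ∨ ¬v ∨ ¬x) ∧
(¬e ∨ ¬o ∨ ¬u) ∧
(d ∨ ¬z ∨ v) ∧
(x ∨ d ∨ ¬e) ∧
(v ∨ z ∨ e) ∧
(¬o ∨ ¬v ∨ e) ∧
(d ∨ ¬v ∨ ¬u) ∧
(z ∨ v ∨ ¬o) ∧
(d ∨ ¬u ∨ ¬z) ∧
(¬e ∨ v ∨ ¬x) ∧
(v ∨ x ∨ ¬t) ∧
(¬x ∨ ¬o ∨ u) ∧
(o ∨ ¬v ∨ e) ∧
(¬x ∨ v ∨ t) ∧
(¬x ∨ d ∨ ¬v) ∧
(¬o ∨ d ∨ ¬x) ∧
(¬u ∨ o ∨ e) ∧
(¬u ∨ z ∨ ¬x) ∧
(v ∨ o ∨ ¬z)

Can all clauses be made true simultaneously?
No

No, the formula is not satisfiable.

No assignment of truth values to the variables can make all 32 clauses true simultaneously.

The formula is UNSAT (unsatisfiable).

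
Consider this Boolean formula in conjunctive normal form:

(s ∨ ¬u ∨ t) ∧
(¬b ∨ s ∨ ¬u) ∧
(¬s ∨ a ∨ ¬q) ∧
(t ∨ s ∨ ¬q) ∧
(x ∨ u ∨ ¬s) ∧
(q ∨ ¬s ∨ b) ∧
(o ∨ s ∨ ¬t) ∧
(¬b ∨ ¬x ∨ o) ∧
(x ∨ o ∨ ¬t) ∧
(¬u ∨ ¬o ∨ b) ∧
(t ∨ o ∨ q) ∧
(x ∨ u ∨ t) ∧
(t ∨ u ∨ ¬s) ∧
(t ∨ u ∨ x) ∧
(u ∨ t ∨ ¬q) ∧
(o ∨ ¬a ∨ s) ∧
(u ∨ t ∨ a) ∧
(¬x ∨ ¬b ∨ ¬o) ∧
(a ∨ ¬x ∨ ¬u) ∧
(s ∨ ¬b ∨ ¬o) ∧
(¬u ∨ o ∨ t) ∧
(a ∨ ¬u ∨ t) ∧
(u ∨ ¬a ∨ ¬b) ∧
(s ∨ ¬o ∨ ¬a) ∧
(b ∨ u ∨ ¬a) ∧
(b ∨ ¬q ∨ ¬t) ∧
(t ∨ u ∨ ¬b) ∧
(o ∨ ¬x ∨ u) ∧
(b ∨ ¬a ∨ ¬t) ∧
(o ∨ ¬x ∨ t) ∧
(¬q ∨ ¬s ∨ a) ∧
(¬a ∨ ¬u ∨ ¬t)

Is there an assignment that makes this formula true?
Yes

Yes, the formula is satisfiable.

One satisfying assignment is: q=False, o=True, x=False, b=True, u=True, a=True, t=False, s=True

Verification: With this assignment, all 32 clauses evaluate to true.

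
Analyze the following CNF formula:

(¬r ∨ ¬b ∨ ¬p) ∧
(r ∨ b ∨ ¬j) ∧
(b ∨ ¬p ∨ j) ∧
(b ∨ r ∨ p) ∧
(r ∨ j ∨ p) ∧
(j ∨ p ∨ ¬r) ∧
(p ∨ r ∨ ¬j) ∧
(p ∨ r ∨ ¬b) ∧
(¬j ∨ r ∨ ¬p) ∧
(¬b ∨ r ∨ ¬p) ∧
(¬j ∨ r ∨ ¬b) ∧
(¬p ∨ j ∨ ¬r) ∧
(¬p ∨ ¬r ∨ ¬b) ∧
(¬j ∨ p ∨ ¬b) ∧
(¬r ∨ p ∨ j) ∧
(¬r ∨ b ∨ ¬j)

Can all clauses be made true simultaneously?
No

No, the formula is not satisfiable.

No assignment of truth values to the variables can make all 16 clauses true simultaneously.

The formula is UNSAT (unsatisfiable).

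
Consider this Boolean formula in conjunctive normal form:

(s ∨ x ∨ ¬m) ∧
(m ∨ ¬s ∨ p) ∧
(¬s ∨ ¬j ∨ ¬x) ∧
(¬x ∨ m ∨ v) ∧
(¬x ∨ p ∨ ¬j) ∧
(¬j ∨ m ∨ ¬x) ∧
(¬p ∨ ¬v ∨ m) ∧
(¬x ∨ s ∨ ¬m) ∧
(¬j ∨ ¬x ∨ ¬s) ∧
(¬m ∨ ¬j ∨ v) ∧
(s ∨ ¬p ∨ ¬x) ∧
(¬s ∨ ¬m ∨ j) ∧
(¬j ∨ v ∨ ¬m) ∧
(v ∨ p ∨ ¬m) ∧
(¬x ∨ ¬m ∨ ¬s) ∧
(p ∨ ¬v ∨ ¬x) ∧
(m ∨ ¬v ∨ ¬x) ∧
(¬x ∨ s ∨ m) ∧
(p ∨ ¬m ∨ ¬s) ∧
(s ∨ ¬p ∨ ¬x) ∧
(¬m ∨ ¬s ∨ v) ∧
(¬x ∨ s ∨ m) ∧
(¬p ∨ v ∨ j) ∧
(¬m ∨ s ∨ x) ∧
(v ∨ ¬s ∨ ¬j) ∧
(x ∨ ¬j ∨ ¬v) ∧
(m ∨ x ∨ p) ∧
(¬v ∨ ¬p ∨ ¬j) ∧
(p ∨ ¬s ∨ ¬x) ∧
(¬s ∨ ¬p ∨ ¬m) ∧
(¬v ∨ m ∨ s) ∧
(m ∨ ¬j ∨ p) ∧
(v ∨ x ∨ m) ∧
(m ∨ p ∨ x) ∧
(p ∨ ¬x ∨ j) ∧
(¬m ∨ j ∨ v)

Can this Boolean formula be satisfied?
No

No, the formula is not satisfiable.

No assignment of truth values to the variables can make all 36 clauses true simultaneously.

The formula is UNSAT (unsatisfiable).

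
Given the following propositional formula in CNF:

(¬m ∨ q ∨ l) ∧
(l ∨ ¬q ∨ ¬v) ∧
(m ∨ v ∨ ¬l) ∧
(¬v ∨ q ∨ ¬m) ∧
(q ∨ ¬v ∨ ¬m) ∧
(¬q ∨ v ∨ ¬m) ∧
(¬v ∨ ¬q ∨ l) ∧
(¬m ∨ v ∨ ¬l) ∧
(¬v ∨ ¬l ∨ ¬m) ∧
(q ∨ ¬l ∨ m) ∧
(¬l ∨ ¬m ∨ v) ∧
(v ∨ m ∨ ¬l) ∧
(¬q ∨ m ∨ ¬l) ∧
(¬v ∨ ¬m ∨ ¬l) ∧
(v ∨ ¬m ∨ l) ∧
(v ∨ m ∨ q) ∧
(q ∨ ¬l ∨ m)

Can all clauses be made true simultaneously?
Yes

Yes, the formula is satisfiable.

One satisfying assignment is: m=False, l=False, q=True, v=False

Verification: With this assignment, all 17 clauses evaluate to true.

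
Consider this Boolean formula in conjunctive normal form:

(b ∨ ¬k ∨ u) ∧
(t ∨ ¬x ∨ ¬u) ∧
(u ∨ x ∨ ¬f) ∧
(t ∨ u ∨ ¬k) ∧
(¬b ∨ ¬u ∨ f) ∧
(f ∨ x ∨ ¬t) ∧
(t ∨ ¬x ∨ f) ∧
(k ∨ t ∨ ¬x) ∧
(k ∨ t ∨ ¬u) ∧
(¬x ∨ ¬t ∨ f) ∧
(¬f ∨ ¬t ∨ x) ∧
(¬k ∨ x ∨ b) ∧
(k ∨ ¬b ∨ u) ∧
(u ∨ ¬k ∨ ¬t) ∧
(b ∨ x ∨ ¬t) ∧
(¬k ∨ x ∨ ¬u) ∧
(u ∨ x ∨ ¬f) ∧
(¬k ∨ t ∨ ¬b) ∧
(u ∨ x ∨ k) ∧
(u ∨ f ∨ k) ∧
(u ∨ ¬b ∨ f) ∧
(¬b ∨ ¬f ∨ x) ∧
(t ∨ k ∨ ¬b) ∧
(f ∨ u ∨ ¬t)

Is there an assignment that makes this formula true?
Yes

Yes, the formula is satisfiable.

One satisfying assignment is: x=True, f=True, b=False, u=False, k=False, t=True

Verification: With this assignment, all 24 clauses evaluate to true.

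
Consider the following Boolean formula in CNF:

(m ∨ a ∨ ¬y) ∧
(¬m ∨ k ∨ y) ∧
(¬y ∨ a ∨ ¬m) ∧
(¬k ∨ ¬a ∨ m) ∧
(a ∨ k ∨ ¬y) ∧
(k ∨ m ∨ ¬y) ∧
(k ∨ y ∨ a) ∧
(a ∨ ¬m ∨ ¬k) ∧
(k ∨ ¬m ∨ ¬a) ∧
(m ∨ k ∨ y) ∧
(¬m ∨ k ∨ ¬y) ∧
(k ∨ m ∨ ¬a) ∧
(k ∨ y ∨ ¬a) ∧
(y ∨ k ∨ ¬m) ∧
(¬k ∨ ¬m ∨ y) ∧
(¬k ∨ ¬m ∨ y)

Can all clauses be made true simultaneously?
Yes

Yes, the formula is satisfiable.

One satisfying assignment is: m=True, a=True, k=True, y=True

Verification: With this assignment, all 16 clauses evaluate to true.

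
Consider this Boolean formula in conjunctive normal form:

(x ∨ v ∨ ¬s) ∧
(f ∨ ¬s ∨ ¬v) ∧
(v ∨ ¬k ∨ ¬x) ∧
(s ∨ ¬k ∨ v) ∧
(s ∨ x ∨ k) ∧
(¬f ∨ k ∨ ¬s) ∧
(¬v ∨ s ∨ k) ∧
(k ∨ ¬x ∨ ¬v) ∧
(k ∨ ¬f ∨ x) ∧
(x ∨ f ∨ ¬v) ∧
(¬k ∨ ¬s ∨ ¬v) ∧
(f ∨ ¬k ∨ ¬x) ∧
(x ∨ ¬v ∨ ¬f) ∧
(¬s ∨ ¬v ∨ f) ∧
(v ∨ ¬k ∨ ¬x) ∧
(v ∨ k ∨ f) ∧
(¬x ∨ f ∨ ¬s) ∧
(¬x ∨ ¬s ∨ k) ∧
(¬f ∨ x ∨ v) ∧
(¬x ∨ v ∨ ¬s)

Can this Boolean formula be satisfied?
Yes

Yes, the formula is satisfiable.

One satisfying assignment is: k=False, s=False, x=True, v=False, f=True

Verification: With this assignment, all 20 clauses evaluate to true.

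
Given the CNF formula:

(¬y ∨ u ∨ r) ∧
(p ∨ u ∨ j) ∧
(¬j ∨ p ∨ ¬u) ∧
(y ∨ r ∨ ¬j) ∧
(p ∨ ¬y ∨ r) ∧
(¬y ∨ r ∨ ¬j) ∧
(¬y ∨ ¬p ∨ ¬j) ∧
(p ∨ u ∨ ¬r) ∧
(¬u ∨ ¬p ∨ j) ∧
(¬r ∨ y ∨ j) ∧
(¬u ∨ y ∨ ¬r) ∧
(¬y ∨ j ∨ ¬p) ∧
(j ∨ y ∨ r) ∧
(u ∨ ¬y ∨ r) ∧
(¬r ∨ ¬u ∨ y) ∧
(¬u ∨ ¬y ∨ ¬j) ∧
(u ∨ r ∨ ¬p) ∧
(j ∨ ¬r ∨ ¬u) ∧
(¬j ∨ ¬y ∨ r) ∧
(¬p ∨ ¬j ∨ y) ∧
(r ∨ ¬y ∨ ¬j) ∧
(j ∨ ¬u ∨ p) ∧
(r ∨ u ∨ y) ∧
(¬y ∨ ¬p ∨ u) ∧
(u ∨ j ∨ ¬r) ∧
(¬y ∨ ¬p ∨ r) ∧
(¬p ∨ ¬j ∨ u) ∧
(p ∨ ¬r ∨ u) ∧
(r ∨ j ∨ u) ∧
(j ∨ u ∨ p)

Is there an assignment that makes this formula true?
No

No, the formula is not satisfiable.

No assignment of truth values to the variables can make all 30 clauses true simultaneously.

The formula is UNSAT (unsatisfiable).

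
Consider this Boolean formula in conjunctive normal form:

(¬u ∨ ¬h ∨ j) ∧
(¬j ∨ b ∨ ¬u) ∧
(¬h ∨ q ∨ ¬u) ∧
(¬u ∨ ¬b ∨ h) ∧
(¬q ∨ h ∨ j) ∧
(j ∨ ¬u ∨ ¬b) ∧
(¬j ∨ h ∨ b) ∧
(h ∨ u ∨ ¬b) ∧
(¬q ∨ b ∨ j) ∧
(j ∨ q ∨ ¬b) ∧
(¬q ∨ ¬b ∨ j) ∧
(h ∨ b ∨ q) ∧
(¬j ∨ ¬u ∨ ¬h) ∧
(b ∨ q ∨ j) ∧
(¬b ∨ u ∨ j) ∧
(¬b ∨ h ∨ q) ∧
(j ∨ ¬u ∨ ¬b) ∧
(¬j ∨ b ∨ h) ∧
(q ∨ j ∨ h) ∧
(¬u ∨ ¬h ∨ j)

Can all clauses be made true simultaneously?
Yes

Yes, the formula is satisfiable.

One satisfying assignment is: h=True, q=False, b=False, j=True, u=False

Verification: With this assignment, all 20 clauses evaluate to true.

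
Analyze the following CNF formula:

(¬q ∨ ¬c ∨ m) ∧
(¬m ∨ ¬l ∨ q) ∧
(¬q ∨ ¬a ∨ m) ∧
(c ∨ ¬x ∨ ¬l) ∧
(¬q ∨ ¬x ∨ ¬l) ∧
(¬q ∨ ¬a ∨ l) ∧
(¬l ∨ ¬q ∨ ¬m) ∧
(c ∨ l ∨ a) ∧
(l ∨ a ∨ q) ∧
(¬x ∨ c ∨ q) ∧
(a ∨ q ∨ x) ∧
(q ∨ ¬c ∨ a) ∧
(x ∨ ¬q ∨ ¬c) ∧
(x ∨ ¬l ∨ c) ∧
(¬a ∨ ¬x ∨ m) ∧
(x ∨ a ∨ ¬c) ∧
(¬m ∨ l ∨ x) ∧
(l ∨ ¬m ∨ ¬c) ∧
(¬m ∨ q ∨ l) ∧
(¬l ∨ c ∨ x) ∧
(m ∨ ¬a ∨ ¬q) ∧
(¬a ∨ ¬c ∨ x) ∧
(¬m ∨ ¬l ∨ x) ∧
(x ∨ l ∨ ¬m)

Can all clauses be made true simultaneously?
Yes

Yes, the formula is satisfiable.

One satisfying assignment is: q=False, x=False, m=False, c=False, l=False, a=True

Verification: With this assignment, all 24 clauses evaluate to true.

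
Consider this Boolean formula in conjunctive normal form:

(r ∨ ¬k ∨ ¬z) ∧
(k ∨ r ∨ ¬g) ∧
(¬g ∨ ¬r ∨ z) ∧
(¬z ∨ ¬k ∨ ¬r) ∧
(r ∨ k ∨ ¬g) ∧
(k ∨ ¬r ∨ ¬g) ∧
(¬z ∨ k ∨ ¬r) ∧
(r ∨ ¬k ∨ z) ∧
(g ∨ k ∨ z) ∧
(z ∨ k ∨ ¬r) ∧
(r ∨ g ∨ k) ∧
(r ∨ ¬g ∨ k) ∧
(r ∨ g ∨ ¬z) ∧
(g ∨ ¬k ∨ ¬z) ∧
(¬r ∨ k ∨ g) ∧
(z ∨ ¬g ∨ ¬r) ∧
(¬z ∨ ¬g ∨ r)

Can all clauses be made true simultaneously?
Yes

Yes, the formula is satisfiable.

One satisfying assignment is: g=False, r=True, z=False, k=True

Verification: With this assignment, all 17 clauses evaluate to true.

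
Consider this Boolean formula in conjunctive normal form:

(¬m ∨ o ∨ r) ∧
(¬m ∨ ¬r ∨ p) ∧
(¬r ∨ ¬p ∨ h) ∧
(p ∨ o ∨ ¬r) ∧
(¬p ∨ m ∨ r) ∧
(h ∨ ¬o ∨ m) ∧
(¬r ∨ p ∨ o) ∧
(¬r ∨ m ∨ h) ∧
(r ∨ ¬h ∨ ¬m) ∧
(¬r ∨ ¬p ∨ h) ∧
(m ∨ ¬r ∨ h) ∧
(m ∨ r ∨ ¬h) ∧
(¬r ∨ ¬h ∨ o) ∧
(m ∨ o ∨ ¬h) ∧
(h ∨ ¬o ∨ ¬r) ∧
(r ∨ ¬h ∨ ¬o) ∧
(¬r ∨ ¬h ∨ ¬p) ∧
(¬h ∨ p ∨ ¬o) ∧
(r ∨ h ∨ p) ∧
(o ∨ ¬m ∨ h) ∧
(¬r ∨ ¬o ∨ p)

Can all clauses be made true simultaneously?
Yes

Yes, the formula is satisfiable.

One satisfying assignment is: m=True, o=True, p=True, h=False, r=False

Verification: With this assignment, all 21 clauses evaluate to true.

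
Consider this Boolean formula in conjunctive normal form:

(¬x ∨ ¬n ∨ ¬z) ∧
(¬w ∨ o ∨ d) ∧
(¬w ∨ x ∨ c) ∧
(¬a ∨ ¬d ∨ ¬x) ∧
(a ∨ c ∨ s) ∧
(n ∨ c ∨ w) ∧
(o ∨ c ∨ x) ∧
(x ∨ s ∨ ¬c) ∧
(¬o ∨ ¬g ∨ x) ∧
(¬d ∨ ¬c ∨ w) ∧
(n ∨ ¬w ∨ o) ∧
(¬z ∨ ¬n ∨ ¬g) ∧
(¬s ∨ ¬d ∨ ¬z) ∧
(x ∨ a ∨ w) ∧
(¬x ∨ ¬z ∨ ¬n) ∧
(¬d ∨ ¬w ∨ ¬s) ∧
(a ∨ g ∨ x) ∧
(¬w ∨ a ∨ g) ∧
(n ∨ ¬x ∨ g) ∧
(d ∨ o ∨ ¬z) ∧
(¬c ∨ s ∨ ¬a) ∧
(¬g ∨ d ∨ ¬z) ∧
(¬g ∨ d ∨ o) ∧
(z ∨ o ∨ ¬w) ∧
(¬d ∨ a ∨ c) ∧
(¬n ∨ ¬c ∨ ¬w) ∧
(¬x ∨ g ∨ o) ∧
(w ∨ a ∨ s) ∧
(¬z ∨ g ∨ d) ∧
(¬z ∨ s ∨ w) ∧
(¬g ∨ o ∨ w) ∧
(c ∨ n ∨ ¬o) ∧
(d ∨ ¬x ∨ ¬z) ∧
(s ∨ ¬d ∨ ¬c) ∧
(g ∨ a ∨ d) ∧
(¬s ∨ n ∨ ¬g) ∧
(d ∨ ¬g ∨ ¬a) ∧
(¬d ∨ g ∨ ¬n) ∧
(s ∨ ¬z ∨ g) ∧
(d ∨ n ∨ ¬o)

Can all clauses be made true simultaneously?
Yes

Yes, the formula is satisfiable.

One satisfying assignment is: s=True, n=True, o=True, z=False, g=True, x=True, d=False, w=False, a=False, c=False

Verification: With this assignment, all 40 clauses evaluate to true.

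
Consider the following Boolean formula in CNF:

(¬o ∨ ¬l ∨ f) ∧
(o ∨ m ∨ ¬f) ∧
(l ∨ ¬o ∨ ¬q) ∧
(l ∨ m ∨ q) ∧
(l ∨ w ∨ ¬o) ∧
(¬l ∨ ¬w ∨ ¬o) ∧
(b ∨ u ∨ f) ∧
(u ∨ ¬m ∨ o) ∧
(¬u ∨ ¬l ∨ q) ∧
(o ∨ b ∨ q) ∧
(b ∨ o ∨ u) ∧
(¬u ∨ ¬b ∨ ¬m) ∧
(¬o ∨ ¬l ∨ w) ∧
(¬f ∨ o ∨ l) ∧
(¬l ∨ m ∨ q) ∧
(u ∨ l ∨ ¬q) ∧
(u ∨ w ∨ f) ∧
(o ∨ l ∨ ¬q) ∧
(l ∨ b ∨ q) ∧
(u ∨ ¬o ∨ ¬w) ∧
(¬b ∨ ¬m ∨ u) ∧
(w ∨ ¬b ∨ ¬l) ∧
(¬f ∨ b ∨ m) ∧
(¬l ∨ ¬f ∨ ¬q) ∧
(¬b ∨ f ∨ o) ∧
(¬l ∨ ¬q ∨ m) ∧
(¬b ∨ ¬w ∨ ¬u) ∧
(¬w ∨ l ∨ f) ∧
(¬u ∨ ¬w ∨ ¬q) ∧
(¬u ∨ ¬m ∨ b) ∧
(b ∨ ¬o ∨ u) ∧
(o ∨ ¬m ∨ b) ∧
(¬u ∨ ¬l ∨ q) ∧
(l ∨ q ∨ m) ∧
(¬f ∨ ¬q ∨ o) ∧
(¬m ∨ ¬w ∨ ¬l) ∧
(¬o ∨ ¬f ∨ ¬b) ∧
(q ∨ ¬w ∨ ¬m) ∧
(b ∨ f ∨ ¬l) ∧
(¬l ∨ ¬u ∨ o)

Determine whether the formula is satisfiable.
No

No, the formula is not satisfiable.

No assignment of truth values to the variables can make all 40 clauses true simultaneously.

The formula is UNSAT (unsatisfiable).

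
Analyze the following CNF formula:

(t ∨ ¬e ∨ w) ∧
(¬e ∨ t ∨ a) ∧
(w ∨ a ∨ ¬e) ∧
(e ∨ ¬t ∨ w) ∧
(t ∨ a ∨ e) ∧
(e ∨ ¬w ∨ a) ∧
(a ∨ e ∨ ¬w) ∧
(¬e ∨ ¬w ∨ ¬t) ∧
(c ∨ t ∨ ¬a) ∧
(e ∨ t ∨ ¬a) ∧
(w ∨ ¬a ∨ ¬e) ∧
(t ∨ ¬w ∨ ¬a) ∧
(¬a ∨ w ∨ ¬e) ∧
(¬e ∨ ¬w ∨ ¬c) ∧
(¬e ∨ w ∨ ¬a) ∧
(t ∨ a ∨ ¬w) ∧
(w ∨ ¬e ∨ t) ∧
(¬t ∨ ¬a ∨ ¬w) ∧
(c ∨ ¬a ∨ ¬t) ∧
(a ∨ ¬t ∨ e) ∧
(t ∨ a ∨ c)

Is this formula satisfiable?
No

No, the formula is not satisfiable.

No assignment of truth values to the variables can make all 21 clauses true simultaneously.

The formula is UNSAT (unsatisfiable).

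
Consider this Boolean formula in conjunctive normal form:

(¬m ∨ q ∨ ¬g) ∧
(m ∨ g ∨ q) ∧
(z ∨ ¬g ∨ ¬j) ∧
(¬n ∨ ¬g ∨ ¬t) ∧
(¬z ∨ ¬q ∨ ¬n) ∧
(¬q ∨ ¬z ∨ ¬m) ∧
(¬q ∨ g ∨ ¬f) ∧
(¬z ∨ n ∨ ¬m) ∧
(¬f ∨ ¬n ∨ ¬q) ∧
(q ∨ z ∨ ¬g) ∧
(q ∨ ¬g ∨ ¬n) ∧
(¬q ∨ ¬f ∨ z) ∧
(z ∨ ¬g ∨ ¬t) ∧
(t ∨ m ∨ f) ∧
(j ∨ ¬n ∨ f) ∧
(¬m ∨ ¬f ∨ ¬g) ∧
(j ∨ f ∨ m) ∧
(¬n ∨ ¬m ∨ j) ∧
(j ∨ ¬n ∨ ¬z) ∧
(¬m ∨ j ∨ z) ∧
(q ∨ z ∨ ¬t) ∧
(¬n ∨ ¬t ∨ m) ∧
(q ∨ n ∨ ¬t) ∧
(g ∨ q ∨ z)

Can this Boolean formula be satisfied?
Yes

Yes, the formula is satisfiable.

One satisfying assignment is: t=False, g=False, q=True, m=True, j=True, f=False, n=False, z=False

Verification: With this assignment, all 24 clauses evaluate to true.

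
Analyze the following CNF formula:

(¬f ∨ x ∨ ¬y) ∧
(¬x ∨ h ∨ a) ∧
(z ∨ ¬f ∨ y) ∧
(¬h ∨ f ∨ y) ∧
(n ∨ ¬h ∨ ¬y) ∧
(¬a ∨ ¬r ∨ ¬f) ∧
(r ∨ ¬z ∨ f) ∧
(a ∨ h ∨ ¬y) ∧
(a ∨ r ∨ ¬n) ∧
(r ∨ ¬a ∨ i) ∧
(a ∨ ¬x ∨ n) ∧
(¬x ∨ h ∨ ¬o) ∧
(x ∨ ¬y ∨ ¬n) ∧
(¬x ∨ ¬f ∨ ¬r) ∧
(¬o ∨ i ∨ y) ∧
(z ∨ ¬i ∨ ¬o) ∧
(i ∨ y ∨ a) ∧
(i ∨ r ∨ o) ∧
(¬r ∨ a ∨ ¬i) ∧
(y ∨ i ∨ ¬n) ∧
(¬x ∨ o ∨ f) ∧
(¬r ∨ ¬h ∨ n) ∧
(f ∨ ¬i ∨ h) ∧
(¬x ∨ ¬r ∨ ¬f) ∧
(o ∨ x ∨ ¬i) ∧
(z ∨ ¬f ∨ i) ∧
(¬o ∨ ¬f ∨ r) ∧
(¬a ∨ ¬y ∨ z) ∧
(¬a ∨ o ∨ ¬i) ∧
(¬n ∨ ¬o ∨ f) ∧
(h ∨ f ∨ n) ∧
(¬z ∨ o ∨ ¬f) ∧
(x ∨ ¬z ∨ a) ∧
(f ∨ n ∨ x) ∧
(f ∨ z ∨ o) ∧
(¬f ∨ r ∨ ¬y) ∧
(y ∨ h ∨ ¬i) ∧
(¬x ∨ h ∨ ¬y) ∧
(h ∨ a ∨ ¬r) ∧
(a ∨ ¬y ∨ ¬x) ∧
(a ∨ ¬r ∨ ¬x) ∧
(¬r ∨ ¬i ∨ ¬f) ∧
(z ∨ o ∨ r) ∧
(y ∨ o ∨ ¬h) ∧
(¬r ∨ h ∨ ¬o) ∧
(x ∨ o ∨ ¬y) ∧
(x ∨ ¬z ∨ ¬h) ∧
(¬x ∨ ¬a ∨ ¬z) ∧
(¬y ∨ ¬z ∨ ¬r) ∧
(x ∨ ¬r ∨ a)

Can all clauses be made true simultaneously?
No

No, the formula is not satisfiable.

No assignment of truth values to the variables can make all 50 clauses true simultaneously.

The formula is UNSAT (unsatisfiable).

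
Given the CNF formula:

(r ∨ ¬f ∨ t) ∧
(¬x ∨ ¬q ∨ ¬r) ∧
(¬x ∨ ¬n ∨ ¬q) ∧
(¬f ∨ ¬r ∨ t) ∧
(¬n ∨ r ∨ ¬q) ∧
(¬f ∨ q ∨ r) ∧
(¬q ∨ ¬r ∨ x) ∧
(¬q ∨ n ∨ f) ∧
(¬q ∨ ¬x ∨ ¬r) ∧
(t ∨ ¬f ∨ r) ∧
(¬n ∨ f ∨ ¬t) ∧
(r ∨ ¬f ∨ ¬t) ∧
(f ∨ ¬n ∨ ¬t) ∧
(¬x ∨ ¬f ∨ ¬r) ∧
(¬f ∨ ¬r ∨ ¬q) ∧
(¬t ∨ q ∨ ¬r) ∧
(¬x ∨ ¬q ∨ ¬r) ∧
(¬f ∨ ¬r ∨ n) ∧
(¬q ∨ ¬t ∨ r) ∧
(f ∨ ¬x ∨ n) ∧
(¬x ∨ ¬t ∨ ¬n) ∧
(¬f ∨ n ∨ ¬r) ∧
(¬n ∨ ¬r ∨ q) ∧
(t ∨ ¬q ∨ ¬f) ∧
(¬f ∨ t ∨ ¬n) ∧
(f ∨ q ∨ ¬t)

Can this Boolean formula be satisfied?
Yes

Yes, the formula is satisfiable.

One satisfying assignment is: f=False, n=False, t=False, r=False, x=False, q=False

Verification: With this assignment, all 26 clauses evaluate to true.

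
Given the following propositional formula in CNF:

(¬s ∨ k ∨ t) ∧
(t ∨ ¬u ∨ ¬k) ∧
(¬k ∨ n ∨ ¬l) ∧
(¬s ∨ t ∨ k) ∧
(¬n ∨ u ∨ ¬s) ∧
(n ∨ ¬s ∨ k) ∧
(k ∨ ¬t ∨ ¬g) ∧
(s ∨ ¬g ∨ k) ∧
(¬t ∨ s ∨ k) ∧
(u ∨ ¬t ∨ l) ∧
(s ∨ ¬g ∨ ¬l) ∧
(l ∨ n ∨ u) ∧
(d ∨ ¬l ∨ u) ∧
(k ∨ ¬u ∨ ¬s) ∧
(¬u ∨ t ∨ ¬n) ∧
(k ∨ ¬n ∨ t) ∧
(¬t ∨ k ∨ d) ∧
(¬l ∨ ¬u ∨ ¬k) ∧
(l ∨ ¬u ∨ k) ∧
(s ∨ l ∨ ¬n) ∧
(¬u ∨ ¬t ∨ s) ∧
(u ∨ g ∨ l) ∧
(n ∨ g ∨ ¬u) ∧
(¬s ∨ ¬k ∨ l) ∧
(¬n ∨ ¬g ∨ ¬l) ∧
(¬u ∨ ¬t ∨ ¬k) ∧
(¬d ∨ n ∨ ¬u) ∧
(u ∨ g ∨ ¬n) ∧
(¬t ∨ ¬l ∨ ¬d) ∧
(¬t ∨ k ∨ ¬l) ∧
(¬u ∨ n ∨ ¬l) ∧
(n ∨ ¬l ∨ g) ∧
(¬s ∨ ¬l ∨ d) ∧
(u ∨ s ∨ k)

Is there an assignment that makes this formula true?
No

No, the formula is not satisfiable.

No assignment of truth values to the variables can make all 34 clauses true simultaneously.

The formula is UNSAT (unsatisfiable).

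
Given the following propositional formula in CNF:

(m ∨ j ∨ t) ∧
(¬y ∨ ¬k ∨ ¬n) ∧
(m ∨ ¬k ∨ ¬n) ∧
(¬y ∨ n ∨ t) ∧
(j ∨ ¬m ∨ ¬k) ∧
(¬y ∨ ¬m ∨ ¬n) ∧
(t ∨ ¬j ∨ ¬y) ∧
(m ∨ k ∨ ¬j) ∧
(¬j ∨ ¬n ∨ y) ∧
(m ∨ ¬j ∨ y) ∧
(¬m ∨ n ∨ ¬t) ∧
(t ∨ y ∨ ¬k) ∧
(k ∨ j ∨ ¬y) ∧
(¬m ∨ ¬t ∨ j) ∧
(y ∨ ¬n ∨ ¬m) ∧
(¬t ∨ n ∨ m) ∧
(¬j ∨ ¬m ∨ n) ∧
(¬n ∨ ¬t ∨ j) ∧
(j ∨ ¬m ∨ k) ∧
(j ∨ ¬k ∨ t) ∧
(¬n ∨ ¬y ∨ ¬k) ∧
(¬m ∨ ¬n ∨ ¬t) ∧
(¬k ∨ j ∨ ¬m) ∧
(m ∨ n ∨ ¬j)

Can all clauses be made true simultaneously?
No

No, the formula is not satisfiable.

No assignment of truth values to the variables can make all 24 clauses true simultaneously.

The formula is UNSAT (unsatisfiable).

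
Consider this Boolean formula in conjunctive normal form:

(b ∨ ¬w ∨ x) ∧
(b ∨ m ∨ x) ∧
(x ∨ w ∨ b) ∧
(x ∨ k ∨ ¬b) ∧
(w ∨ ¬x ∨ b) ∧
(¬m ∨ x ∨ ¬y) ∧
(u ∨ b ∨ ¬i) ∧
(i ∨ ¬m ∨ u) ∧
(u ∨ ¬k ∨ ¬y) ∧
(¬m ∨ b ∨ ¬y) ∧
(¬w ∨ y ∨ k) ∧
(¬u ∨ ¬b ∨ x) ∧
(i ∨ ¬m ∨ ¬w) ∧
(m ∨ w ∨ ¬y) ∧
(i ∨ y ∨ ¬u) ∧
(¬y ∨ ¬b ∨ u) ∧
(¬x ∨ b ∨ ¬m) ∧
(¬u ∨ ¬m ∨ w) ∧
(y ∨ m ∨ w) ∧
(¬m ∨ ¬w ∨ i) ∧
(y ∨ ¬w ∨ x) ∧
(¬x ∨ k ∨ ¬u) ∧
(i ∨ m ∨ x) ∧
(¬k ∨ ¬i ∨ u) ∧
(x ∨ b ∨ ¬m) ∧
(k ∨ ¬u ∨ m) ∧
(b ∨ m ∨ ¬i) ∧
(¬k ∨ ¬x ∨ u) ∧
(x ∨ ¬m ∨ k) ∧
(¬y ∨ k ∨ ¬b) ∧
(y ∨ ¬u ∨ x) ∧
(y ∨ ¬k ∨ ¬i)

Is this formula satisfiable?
Yes

Yes, the formula is satisfiable.

One satisfying assignment is: y=False, x=True, m=True, i=True, w=False, k=False, b=True, u=False

Verification: With this assignment, all 32 clauses evaluate to true.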